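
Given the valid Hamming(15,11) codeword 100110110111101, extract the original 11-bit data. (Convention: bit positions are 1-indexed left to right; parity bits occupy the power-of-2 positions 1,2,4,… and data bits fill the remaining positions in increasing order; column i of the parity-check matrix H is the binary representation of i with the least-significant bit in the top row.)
Parity bits occupy power-of-2 positions; data bits are at positions {3,5,6,7,9,10,11,12,13,14,15} (1-indexed).
Extract: c[3]=0 c[5]=1 c[6]=0 c[7]=1 c[9]=0 c[10]=1 c[11]=1 c[12]=1 c[13]=1 c[14]=0 c[15]=1
Data = 01010111101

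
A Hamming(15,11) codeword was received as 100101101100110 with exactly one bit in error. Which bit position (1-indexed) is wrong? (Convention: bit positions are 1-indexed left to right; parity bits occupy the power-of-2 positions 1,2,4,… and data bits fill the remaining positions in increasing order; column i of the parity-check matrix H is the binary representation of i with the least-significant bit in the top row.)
Syndrome s = H · r^T (mod 2), r = 100101101100110:
  s[0] = (101010101010101)·(100101101100110) mod 2 = 1+0+0+0+0+0+1+0+1+0+0+0+1+0+0 mod 2 = 0
  s[1] = (011001100110011)·(100101101100110) mod 2 = 0+0+0+0+0+1+1+0+0+1+0+0+0+1+0 mod 2 = 0
  s[2] = (000111100001111)·(100101101100110) mod 2 = 0+0+0+1+0+1+1+0+0+0+0+0+1+1+0 mod 2 = 1
  s[3] = (000000011111111)·(100101101100110) mod 2 = 0+0+0+0+0+0+0+0+1+1+0+0+1+1+0 mod 2 = 0
Syndrome = 0010
Column i of H is the binary representation of i, so the syndrome is the binary index of the flipped bit.
Read s = 0010 with s[0] as LSB: 0·2^0 + 0·2^1 + 1·2^2 + 0·2^3 = 4.
Error is at bit position 4.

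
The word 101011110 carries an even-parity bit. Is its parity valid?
Sum of all bits: 1+0+1+0+1+1+1+1+0 = 6; 6 mod 2 = 0. Result is 0 → valid parity.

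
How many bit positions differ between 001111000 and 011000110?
XOR = 010111110, count of 1s = 6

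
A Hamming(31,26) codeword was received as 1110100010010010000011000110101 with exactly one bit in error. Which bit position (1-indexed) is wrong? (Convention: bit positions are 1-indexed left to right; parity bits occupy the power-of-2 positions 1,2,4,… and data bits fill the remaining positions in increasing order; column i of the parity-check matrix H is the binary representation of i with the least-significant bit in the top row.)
Syndrome s = H · r^T (mod 2), r = 1110100010010010000011000110101:
  s[0] = (1010101010101010101010101010101)·(1110100010010010000011000110101) mod 2 = 1+0+1+0+1+0+0+0+1+0+0+0+0+0+1+0+0+0+0+0+1+0+0+0+0+0+1+0+1+0+1 mod 2 = 1
  s[1] = (0110011001100110011001100110011)·(1110100010010010000011000110101) mod 2 = 0+1+1+0+0+0+0+0+0+0+0+0+0+0+1+0+0+0+0+0+0+1+0+0+0+1+1+0+0+0+1 mod 2 = 1
  s[2] = (0001111000011110000111100001111)·(1110100010010010000011000110101) mod 2 = 0+0+0+0+1+0+0+0+0+0+0+1+0+0+1+0+0+0+0+0+1+1+0+0+0+0+0+0+1+0+1 mod 2 = 1
  s[3] = (0000000111111110000000011111111)·(1110100010010010000011000110101) mod 2 = 0+0+0+0+0+0+0+0+1+0+0+1+0+0+1+0+0+0+0+0+0+0+0+0+0+1+1+0+1+0+1 mod 2 = 1
  s[4] = (0000000000000001111111111111111)·(1110100010010010000011000110101) mod 2 = 0+0+0+0+0+0+0+0+0+0+0+0+0+0+0+0+0+0+0+0+1+1+0+0+0+1+1+0+1+0+1 mod 2 = 0
Syndrome = 11110
Column i of H is the binary representation of i, so the syndrome is the binary index of the flipped bit.
Read s = 11110 with s[0] as LSB: 1·2^0 + 1·2^1 + 1·2^2 + 1·2^3 + 0·2^4 = 15.
Error is at bit position 15.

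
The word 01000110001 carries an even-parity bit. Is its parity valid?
Sum of all bits: 0+1+0+0+0+1+1+0+0+0+1 = 4; 4 mod 2 = 0. Result is 0 → valid parity.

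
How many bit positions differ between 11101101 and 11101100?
XOR = 00000001, count of 1s = 1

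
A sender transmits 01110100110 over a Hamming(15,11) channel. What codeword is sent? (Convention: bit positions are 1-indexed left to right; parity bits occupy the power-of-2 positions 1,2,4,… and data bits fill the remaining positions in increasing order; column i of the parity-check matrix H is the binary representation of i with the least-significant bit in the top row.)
Codeword c = d · G (mod 2), d = 01110100110:
  c[0] = d·G[:,0] = (01110100110)·(11011010101) mod 2 = 0+1+0+1+0+0+0+0+1+0+0 mod 2 = 1
  c[1] = d·G[:,1] = (01110100110)·(10110110011) mod 2 = 0+0+1+1+0+1+0+0+0+1+0 mod 2 = 0
  c[2] = d·G[:,2] = (01110100110)·(10000000000) mod 2 = 0+0+0+0+0+0+0+0+0+0+0 mod 2 = 0
  c[3] = d·G[:,3] = (01110100110)·(01110001111) mod 2 = 0+1+1+1+0+0+0+0+1+1+0 mod 2 = 1
  c[4] = d·G[:,4] = (01110100110)·(01000000000) mod 2 = 0+1+0+0+0+0+0+0+0+0+0 mod 2 = 1
  c[5] = d·G[:,5] = (01110100110)·(00100000000) mod 2 = 0+0+1+0+0+0+0+0+0+0+0 mod 2 = 1
  c[6] = d·G[:,6] = (01110100110)·(00010000000) mod 2 = 0+0+0+1+0+0+0+0+0+0+0 mod 2 = 1
  c[7] = d·G[:,7] = (01110100110)·(00001111111) mod 2 = 0+0+0+0+0+1+0+0+1+1+0 mod 2 = 1
  c[8] = d·G[:,8] = (01110100110)·(00001000000) mod 2 = 0+0+0+0+0+0+0+0+0+0+0 mod 2 = 0
  c[9] = d·G[:,9] = (01110100110)·(00000100000) mod 2 = 0+0+0+0+0+1+0+0+0+0+0 mod 2 = 1
  c[10] = d·G[:,10] = (01110100110)·(00000010000) mod 2 = 0+0+0+0+0+0+0+0+0+0+0 mod 2 = 0
  c[11] = d·G[:,11] = (01110100110)·(00000001000) mod 2 = 0+0+0+0+0+0+0+0+0+0+0 mod 2 = 0
  c[12] = d·G[:,12] = (01110100110)·(00000000100) mod 2 = 0+0+0+0+0+0+0+0+1+0+0 mod 2 = 1
  c[13] = d·G[:,13] = (01110100110)·(00000000010) mod 2 = 0+0+0+0+0+0+0+0+0+1+0 mod 2 = 1
  c[14] = d·G[:,14] = (01110100110)·(00000000001) mod 2 = 0+0+0+0+0+0+0+0+0+0+0 mod 2 = 0
Codeword = 100111110100110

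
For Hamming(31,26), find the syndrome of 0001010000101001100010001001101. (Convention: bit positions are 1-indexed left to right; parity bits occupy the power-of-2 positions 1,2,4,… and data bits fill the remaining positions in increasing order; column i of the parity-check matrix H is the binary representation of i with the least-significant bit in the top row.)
Syndrome s = H · r^T (mod 2), r = 0001010000101001100010001001101:
  s[0] = (1010101010101010101010101010101)·(0001010000101001100010001001101) mod 2 = 0+0+0+0+0+0+0+0+0+0+1+0+1+0+0+0+1+0+0+0+1+0+0+0+1+0+0+0+1+0+1 mod 2 = 1
  s[1] = (0110011001100110011001100110011)·(0001010000101001100010001001101) mod 2 = 0+0+0+0+0+1+0+0+0+0+1+0+0+0+0+0+0+0+0+0+0+0+0+0+0+0+0+0+0+0+1 mod 2 = 1
  s[2] = (0001111000011110000111100001111)·(0001010000101001100010001001101) mod 2 = 0+0+0+1+0+1+0+0+0+0+0+0+1+0+0+0+0+0+0+0+1+0+0+0+0+0+0+1+1+0+1 mod 2 = 1
  s[3] = (0000000111111110000000011111111)·(0001010000101001100010001001101) mod 2 = 0+0+0+0+0+0+0+0+0+0+1+0+1+0+0+0+0+0+0+0+0+0+0+0+1+0+0+1+1+0+1 mod 2 = 0
  s[4] = (0000000000000001111111111111111)·(0001010000101001100010001001101) mod 2 = 0+0+0+0+0+0+0+0+0+0+0+0+0+0+0+1+1+0+0+0+1+0+0+0+1+0+0+1+1+0+1 mod 2 = 1
Syndrome = 11101
Non-zero syndrome: error at position 23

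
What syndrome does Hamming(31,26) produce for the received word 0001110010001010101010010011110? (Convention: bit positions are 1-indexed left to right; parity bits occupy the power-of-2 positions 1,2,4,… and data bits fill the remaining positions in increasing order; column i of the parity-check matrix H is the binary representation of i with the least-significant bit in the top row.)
Syndrome s = H · r^T (mod 2), r = 0001110010001010101010010011110:
  s[0] = (1010101010101010101010101010101)·(0001110010001010101010010011110) mod 2 = 0+0+0+0+1+0+0+0+1+0+0+0+1+0+1+0+1+0+1+0+1+0+0+0+0+0+1+0+1+0+0 mod 2 = 1
  s[1] = (0110011001100110011001100110011)·(0001110010001010101010010011110) mod 2 = 0+0+0+0+0+1+0+0+0+0+0+0+0+0+1+0+0+0+1+0+0+0+0+0+0+0+1+0+0+1+0 mod 2 = 1
  s[2] = (0001111000011110000111100001111)·(0001110010001010101010010011110) mod 2 = 0+0+0+1+1+1+0+0+0+0+0+0+1+0+1+0+0+0+0+0+1+0+0+0+0+0+0+1+1+1+0 mod 2 = 1
  s[3] = (0000000111111110000000011111111)·(0001110010001010101010010011110) mod 2 = 0+0+0+0+0+0+0+0+1+0+0+0+1+0+1+0+0+0+0+0+0+0+0+1+0+0+1+1+1+1+0 mod 2 = 0
  s[4] = (0000000000000001111111111111111)·(0001110010001010101010010011110) mod 2 = 0+0+0+0+0+0+0+0+0+0+0+0+0+0+0+0+1+0+1+0+1+0+0+1+0+0+1+1+1+1+0 mod 2 = 0
Syndrome = 11100
Non-zero syndrome: error at position 7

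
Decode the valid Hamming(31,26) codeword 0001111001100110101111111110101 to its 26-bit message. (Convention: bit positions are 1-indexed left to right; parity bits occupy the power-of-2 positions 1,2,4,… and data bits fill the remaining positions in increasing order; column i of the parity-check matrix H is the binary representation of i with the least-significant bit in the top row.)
Parity bits occupy power-of-2 positions; data bits are at positions {3,5,6,7,9,10,11,12,13,14,15,17,18,19,20,21,22,23,24,25,26,27,28,29,30,31} (1-indexed).
Extract: c[3]=0 c[5]=1 c[6]=1 c[7]=1 c[9]=0 c[10]=1 c[11]=1 c[12]=0 c[13]=0 c[14]=1 c[15]=1 c[17]=1 c[18]=0 c[19]=1 c[20]=1 c[21]=1 c[22]=1 c[23]=1 c[24]=1 c[25]=1 c[26]=1 c[27]=1 c[28]=0 c[29]=1 c[30]=0 c[31]=1
Data = 01110110011101111111110101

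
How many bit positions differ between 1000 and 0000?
XOR = 1000, count of 1s = 1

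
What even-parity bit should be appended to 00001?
Sum of data bits: 0+0+0+0+1 = 1.
1 mod 2 = 1, so parity bit = 1.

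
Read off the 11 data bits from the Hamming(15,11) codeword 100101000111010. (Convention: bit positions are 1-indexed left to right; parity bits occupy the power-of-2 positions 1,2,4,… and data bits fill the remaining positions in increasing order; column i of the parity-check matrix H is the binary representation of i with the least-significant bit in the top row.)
Parity bits occupy power-of-2 positions; data bits are at positions {3,5,6,7,9,10,11,12,13,14,15} (1-indexed).
Extract: c[3]=0 c[5]=0 c[6]=1 c[7]=0 c[9]=0 c[10]=1 c[11]=1 c[12]=1 c[13]=0 c[14]=1 c[15]=0
Data = 00100111010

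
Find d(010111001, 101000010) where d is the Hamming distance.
XOR = 111111011, count of 1s = 8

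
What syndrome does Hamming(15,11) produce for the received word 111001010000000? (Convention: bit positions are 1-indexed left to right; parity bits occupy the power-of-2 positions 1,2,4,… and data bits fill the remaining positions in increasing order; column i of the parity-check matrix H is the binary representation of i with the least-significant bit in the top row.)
Syndrome s = H · r^T (mod 2), r = 111001010000000:
  s[0] = (101010101010101)·(111001010000000) mod 2 = 1+0+1+0+0+0+0+0+0+0+0+0+0+0+0 mod 2 = 0
  s[1] = (011001100110011)·(111001010000000) mod 2 = 0+1+1+0+0+1+0+0+0+0+0+0+0+0+0 mod 2 = 1
  s[2] = (000111100001111)·(111001010000000) mod 2 = 0+0+0+0+0+1+0+0+0+0+0+0+0+0+0 mod 2 = 1
  s[3] = (000000011111111)·(111001010000000) mod 2 = 0+0+0+0+0+0+0+1+0+0+0+0+0+0+0 mod 2 = 1
Syndrome = 0111
Non-zero syndrome: error at position 14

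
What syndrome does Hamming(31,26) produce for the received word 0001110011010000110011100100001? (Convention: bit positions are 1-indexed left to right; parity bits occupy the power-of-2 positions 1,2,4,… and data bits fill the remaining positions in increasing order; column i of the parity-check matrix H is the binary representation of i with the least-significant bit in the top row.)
Syndrome s = H · r^T (mod 2), r = 0001110011010000110011100100001:
  s[0] = (1010101010101010101010101010101)·(0001110011010000110011100100001) mod 2 = 0+0+0+0+1+0+0+0+1+0+0+0+0+0+0+0+1+0+0+0+1+0+1+0+0+0+0+0+0+0+1 mod 2 = 0
  s[1] = (0110011001100110011001100110011)·(0001110011010000110011100100001) mod 2 = 0+0+0+0+0+1+0+0+0+1+0+0+0+0+0+0+0+1+0+0+0+1+1+0+0+1+0+0+0+0+1 mod 2 = 1
  s[2] = (0001111000011110000111100001111)·(0001110011010000110011100100001) mod 2 = 0+0+0+1+1+1+0+0+0+0+0+1+0+0+0+0+0+0+0+0+1+1+1+0+0+0+0+0+0+0+1 mod 2 = 0
  s[3] = (0000000111111110000000011111111)·(0001110011010000110011100100001) mod 2 = 0+0+0+0+0+0+0+0+1+1+0+1+0+0+0+0+0+0+0+0+0+0+0+0+0+1+0+0+0+0+1 mod 2 = 1
  s[4] = (0000000000000001111111111111111)·(0001110011010000110011100100001) mod 2 = 0+0+0+0+0+0+0+0+0+0+0+0+0+0+0+0+1+1+0+0+1+1+1+0+0+1+0+0+0+0+1 mod 2 = 1
Syndrome = 01011
Non-zero syndrome: error at position 26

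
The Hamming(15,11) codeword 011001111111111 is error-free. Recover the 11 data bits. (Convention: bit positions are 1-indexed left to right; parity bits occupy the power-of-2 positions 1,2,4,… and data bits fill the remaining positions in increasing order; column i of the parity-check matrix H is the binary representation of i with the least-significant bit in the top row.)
Parity bits occupy power-of-2 positions; data bits are at positions {3,5,6,7,9,10,11,12,13,14,15} (1-indexed).
Extract: c[3]=1 c[5]=0 c[6]=1 c[7]=1 c[9]=1 c[10]=1 c[11]=1 c[12]=1 c[13]=1 c[14]=1 c[15]=1
Data = 10111111111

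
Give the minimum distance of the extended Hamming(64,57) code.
d_min = 4 (adding an overall parity bit to Hamming(63,57) raises d_min from 3 to 4).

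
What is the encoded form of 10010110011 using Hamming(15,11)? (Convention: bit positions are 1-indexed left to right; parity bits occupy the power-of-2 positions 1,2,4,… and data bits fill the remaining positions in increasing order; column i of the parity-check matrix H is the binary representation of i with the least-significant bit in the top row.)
Codeword c = d · G (mod 2), d = 10010110011:
  c[0] = d·G[:,0] = (10010110011)·(11011010101) mod 2 = 1+0+0+1+0+0+1+0+0+0+1 mod 2 = 0
  c[1] = d·G[:,1] = (10010110011)·(10110110011) mod 2 = 1+0+0+1+0+1+1+0+0+1+1 mod 2 = 0
  c[2] = d·G[:,2] = (10010110011)·(10000000000) mod 2 = 1+0+0+0+0+0+0+0+0+0+0 mod 2 = 1
  c[3] = d·G[:,3] = (10010110011)·(01110001111) mod 2 = 0+0+0+1+0+0+0+0+0+1+1 mod 2 = 1
  c[4] = d·G[:,4] = (10010110011)·(01000000000) mod 2 = 0+0+0+0+0+0+0+0+0+0+0 mod 2 = 0
  c[5] = d·G[:,5] = (10010110011)·(00100000000) mod 2 = 0+0+0+0+0+0+0+0+0+0+0 mod 2 = 0
  c[6] = d·G[:,6] = (10010110011)·(00010000000) mod 2 = 0+0+0+1+0+0+0+0+0+0+0 mod 2 = 1
  c[7] = d·G[:,7] = (10010110011)·(00001111111) mod 2 = 0+0+0+0+0+1+1+0+0+1+1 mod 2 = 0
  c[8] = d·G[:,8] = (10010110011)·(00001000000) mod 2 = 0+0+0+0+0+0+0+0+0+0+0 mod 2 = 0
  c[9] = d·G[:,9] = (10010110011)·(00000100000) mod 2 = 0+0+0+0+0+1+0+0+0+0+0 mod 2 = 1
  c[10] = d·G[:,10] = (10010110011)·(00000010000) mod 2 = 0+0+0+0+0+0+1+0+0+0+0 mod 2 = 1
  c[11] = d·G[:,11] = (10010110011)·(00000001000) mod 2 = 0+0+0+0+0+0+0+0+0+0+0 mod 2 = 0
  c[12] = d·G[:,12] = (10010110011)·(00000000100) mod 2 = 0+0+0+0+0+0+0+0+0+0+0 mod 2 = 0
  c[13] = d·G[:,13] = (10010110011)·(00000000010) mod 2 = 0+0+0+0+0+0+0+0+0+1+0 mod 2 = 1
  c[14] = d·G[:,14] = (10010110011)·(00000000001) mod 2 = 0+0+0+0+0+0+0+0+0+0+1 mod 2 = 1
Codeword = 001100100110011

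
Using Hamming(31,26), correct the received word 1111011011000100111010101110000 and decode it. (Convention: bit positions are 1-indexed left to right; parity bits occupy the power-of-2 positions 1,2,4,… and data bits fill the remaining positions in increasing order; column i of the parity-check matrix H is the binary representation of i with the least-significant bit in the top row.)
Syndrome s = H · r^T (mod 2), r = 1111011011000100111010101110000:
  s[0] = (1010101010101010101010101010101)·(1111011011000100111010101110000) mod 2 = 1+0+1+0+0+0+1+0+1+0+0+0+0+0+0+0+1+0+1+0+1+0+1+0+1+0+1+0+0+0+0 mod 2 = 0
  s[1] = (0110011001100110011001100110011)·(1111011011000100111010101110000) mod 2 = 0+1+1+0+0+1+1+0+0+1+0+0+0+1+0+0+0+1+1+0+0+0+1+0+0+1+1+0+0+0+0 mod 2 = 1
  s[2] = (0001111000011110000111100001111)·(1111011011000100111010101110000) mod 2 = 0+0+0+1+0+1+1+0+0+0+0+0+0+1+0+0+0+0+0+0+1+0+1+0+0+0+0+0+0+0+0 mod 2 = 0
  s[3] = (0000000111111110000000011111111)·(1111011011000100111010101110000) mod 2 = 0+0+0+0+0+0+0+0+1+1+0+0+0+1+0+0+0+0+0+0+0+0+0+0+1+1+1+0+0+0+0 mod 2 = 0
  s[4] = (0000000000000001111111111111111)·(1111011011000100111010101110000) mod 2 = 0+0+0+0+0+0+0+0+0+0+0+0+0+0+0+0+1+1+1+0+1+0+1+0+1+1+1+0+0+0+0 mod 2 = 0
Syndrome = 01000
Column 2 of H equals this syndrome → error at bit 2 (1-indexed).
Flip bit 2: 1111011011000100111010101110000 → 1011011011000100111010101110000
Extract data bits at positions {3,5,6,7,9,10,11,12,13,14,15,17,18,19,20,21,22,23,24,25,26,27,28,29,30,31}: 10111100010111010101110000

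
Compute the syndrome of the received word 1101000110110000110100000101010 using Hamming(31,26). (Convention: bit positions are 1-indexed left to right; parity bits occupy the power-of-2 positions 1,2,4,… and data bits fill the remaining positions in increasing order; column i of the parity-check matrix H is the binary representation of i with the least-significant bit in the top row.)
Syndrome s = H · r^T (mod 2), r = 1101000110110000110100000101010:
  s[0] = (1010101010101010101010101010101)·(1101000110110000110100000101010) mod 2 = 1+0+0+0+0+0+0+0+1+0+1+0+0+0+0+0+1+0+0+0+0+0+0+0+0+0+0+0+0+0+0 mod 2 = 0
  s[1] = (0110011001100110011001100110011)·(1101000110110000110100000101010) mod 2 = 0+1+0+0+0+0+0+0+0+0+1+0+0+0+0+0+0+1+0+0+0+0+0+0+0+1+0+0+0+1+0 mod 2 = 1
  s[2] = (0001111000011110000111100001111)·(1101000110110000110100000101010) mod 2 = 0+0+0+1+0+0+0+0+0+0+0+1+0+0+0+0+0+0+0+1+0+0+0+0+0+0+0+1+0+1+0 mod 2 = 1
  s[3] = (0000000111111110000000011111111)·(1101000110110000110100000101010) mod 2 = 0+0+0+0+0+0+0+1+1+0+1+1+0+0+0+0+0+0+0+0+0+0+0+0+0+1+0+1+0+1+0 mod 2 = 1
  s[4] = (0000000000000001111111111111111)·(1101000110110000110100000101010) mod 2 = 0+0+0+0+0+0+0+0+0+0+0+0+0+0+0+0+1+1+0+1+0+0+0+0+0+1+0+1+0+1+0 mod 2 = 0
Syndrome = 01110
Non-zero syndrome: error at position 14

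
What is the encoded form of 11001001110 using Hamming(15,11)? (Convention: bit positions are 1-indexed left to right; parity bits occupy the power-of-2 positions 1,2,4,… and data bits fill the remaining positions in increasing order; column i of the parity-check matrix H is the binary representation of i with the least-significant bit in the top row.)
Codeword c = d · G (mod 2), d = 11001001110:
  c[0] = d·G[:,0] = (11001001110)·(11011010101) mod 2 = 1+1+0+0+1+0+0+0+1+0+0 mod 2 = 0
  c[1] = d·G[:,1] = (11001001110)·(10110110011) mod 2 = 1+0+0+0+0+0+0+0+0+1+0 mod 2 = 0
  c[2] = d·G[:,2] = (11001001110)·(10000000000) mod 2 = 1+0+0+0+0+0+0+0+0+0+0 mod 2 = 1
  c[3] = d·G[:,3] = (11001001110)·(01110001111) mod 2 = 0+1+0+0+0+0+0+1+1+1+0 mod 2 = 0
  c[4] = d·G[:,4] = (11001001110)·(01000000000) mod 2 = 0+1+0+0+0+0+0+0+0+0+0 mod 2 = 1
  c[5] = d·G[:,5] = (11001001110)·(00100000000) mod 2 = 0+0+0+0+0+0+0+0+0+0+0 mod 2 = 0
  c[6] = d·G[:,6] = (11001001110)·(00010000000) mod 2 = 0+0+0+0+0+0+0+0+0+0+0 mod 2 = 0
  c[7] = d·G[:,7] = (11001001110)·(00001111111) mod 2 = 0+0+0+0+1+0+0+1+1+1+0 mod 2 = 0
  c[8] = d·G[:,8] = (11001001110)·(00001000000) mod 2 = 0+0+0+0+1+0+0+0+0+0+0 mod 2 = 1
  c[9] = d·G[:,9] = (11001001110)·(00000100000) mod 2 = 0+0+0+0+0+0+0+0+0+0+0 mod 2 = 0
  c[10] = d·G[:,10] = (11001001110)·(00000010000) mod 2 = 0+0+0+0+0+0+0+0+0+0+0 mod 2 = 0
  c[11] = d·G[:,11] = (11001001110)·(00000001000) mod 2 = 0+0+0+0+0+0+0+1+0+0+0 mod 2 = 1
  c[12] = d·G[:,12] = (11001001110)·(00000000100) mod 2 = 0+0+0+0+0+0+0+0+1+0+0 mod 2 = 1
  c[13] = d·G[:,13] = (11001001110)·(00000000010) mod 2 = 0+0+0+0+0+0+0+0+0+1+0 mod 2 = 1
  c[14] = d·G[:,14] = (11001001110)·(00000000001) mod 2 = 0+0+0+0+0+0+0+0+0+0+0 mod 2 = 0
Codeword = 001010001001110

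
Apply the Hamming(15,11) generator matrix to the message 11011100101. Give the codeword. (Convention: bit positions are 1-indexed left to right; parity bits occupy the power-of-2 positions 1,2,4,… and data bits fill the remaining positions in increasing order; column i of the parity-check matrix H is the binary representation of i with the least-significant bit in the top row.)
Codeword c = d · G (mod 2), d = 11011100101:
  c[0] = d·G[:,0] = (11011100101)·(11011010101) mod 2 = 1+1+0+1+1+0+0+0+1+0+1 mod 2 = 0
  c[1] = d·G[:,1] = (11011100101)·(10110110011) mod 2 = 1+0+0+1+0+1+0+0+0+0+1 mod 2 = 0
  c[2] = d·G[:,2] = (11011100101)·(10000000000) mod 2 = 1+0+0+0+0+0+0+0+0+0+0 mod 2 = 1
  c[3] = d·G[:,3] = (11011100101)·(01110001111) mod 2 = 0+1+0+1+0+0+0+0+1+0+1 mod 2 = 0
  c[4] = d·G[:,4] = (11011100101)·(01000000000) mod 2 = 0+1+0+0+0+0+0+0+0+0+0 mod 2 = 1
  c[5] = d·G[:,5] = (11011100101)·(00100000000) mod 2 = 0+0+0+0+0+0+0+0+0+0+0 mod 2 = 0
  c[6] = d·G[:,6] = (11011100101)·(00010000000) mod 2 = 0+0+0+1+0+0+0+0+0+0+0 mod 2 = 1
  c[7] = d·G[:,7] = (11011100101)·(00001111111) mod 2 = 0+0+0+0+1+1+0+0+1+0+1 mod 2 = 0
  c[8] = d·G[:,8] = (11011100101)·(00001000000) mod 2 = 0+0+0+0+1+0+0+0+0+0+0 mod 2 = 1
  c[9] = d·G[:,9] = (11011100101)·(00000100000) mod 2 = 0+0+0+0+0+1+0+0+0+0+0 mod 2 = 1
  c[10] = d·G[:,10] = (11011100101)·(00000010000) mod 2 = 0+0+0+0+0+0+0+0+0+0+0 mod 2 = 0
  c[11] = d·G[:,11] = (11011100101)·(00000001000) mod 2 = 0+0+0+0+0+0+0+0+0+0+0 mod 2 = 0
  c[12] = d·G[:,12] = (11011100101)·(00000000100) mod 2 = 0+0+0+0+0+0+0+0+1+0+0 mod 2 = 1
  c[13] = d·G[:,13] = (11011100101)·(00000000010) mod 2 = 0+0+0+0+0+0+0+0+0+0+0 mod 2 = 0
  c[14] = d·G[:,14] = (11011100101)·(00000000001) mod 2 = 0+0+0+0+0+0+0+0+0+0+1 mod 2 = 1
Codeword = 001010101100101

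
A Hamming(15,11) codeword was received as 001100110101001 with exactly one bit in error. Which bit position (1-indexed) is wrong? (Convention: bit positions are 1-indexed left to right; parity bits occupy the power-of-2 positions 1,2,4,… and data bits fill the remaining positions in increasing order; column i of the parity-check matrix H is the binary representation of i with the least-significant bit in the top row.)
Syndrome s = H · r^T (mod 2), r = 001100110101001:
  s[0] = (101010101010101)·(001100110101001) mod 2 = 0+0+1+0+0+0+1+0+0+0+0+0+0+0+1 mod 2 = 1
  s[1] = (011001100110011)·(001100110101001) mod 2 = 0+0+1+0+0+0+1+0+0+1+0+0+0+0+1 mod 2 = 0
  s[2] = (000111100001111)·(001100110101001) mod 2 = 0+0+0+1+0+0+1+0+0+0+0+1+0+0+1 mod 2 = 0
  s[3] = (000000011111111)·(001100110101001) mod 2 = 0+0+0+0+0+0+0+1+0+1+0+1+0+0+1 mod 2 = 0
Syndrome = 1000
Column i of H is the binary representation of i, so the syndrome is the binary index of the flipped bit.
Read s = 1000 with s[0] as LSB: 1·2^0 + 0·2^1 + 0·2^2 + 0·2^3 = 1.
Error is at bit position 1.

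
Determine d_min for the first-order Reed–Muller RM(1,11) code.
d_min = 1024 (RM(1,11) has length 2048 and minimum distance 2^(m−1) = 1024).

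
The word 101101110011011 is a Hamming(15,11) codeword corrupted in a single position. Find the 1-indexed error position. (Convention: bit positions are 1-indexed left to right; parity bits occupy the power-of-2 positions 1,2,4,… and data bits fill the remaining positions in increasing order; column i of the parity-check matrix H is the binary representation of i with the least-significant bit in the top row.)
Syndrome s = H · r^T (mod 2), r = 101101110011011:
  s[0] = (101010101010101)·(101101110011011) mod 2 = 1+0+1+0+0+0+1+0+0+0+1+0+0+0+1 mod 2 = 1
  s[1] = (011001100110011)·(101101110011011) mod 2 = 0+0+1+0+0+1+1+0+0+0+1+0+0+1+1 mod 2 = 0
  s[2] = (000111100001111)·(101101110011011) mod 2 = 0+0+0+1+0+1+1+0+0+0+0+1+0+1+1 mod 2 = 0
  s[3] = (000000011111111)·(101101110011011) mod 2 = 0+0+0+0+0+0+0+1+0+0+1+1+0+1+1 mod 2 = 1
Syndrome = 1001
Column i of H is the binary representation of i, so the syndrome is the binary index of the flipped bit.
Read s = 1001 with s[0] as LSB: 1·2^0 + 0·2^1 + 0·2^2 + 1·2^3 = 9.
Error is at bit position 9.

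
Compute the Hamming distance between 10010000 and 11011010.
XOR = 01001010, count of 1s = 3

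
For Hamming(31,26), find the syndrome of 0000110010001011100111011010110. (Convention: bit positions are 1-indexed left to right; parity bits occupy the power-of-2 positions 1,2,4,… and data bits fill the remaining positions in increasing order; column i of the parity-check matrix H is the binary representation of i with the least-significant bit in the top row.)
Syndrome s = H · r^T (mod 2), r = 0000110010001011100111011010110:
  s[0] = (1010101010101010101010101010101)·(0000110010001011100111011010110) mod 2 = 0+0+0+0+1+0+0+0+1+0+0+0+1+0+1+0+1+0+0+0+1+0+0+0+1+0+1+0+1+0+0 mod 2 = 1
  s[1] = (0110011001100110011001100110011)·(0000110010001011100111011010110) mod 2 = 0+0+0+0+0+1+0+0+0+0+0+0+0+0+1+0+0+0+0+0+0+1+0+0+0+0+1+0+0+1+0 mod 2 = 1
  s[2] = (0001111000011110000111100001111)·(0000110010001011100111011010110) mod 2 = 0+0+0+0+1+1+0+0+0+0+0+0+1+0+1+0+0+0+0+1+1+1+0+0+0+0+0+0+1+1+0 mod 2 = 1
  s[3] = (0000000111111110000000011111111)·(0000110010001011100111011010110) mod 2 = 0+0+0+0+0+0+0+0+1+0+0+0+1+0+1+0+0+0+0+0+0+0+0+1+1+0+1+0+1+1+0 mod 2 = 0
  s[4] = (0000000000000001111111111111111)·(0000110010001011100111011010110) mod 2 = 0+0+0+0+0+0+0+0+0+0+0+0+0+0+0+1+1+0+0+1+1+1+0+1+1+0+1+0+1+1+0 mod 2 = 0
Syndrome = 11100
Non-zero syndrome: error at position 7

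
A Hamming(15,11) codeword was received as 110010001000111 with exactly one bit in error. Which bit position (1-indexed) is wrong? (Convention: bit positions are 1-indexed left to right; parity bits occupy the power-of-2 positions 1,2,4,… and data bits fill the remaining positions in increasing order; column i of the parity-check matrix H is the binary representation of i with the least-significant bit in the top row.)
Syndrome s = H · r^T (mod 2), r = 110010001000111:
  s[0] = (101010101010101)·(110010001000111) mod 2 = 1+0+0+0+1+0+0+0+1+0+0+0+1+0+1 mod 2 = 1
  s[1] = (011001100110011)·(110010001000111) mod 2 = 0+1+0+0+0+0+0+0+0+0+0+0+0+1+1 mod 2 = 1
  s[2] = (000111100001111)·(110010001000111) mod 2 = 0+0+0+0+1+0+0+0+0+0+0+0+1+1+1 mod 2 = 0
  s[3] = (000000011111111)·(110010001000111) mod 2 = 0+0+0+0+0+0+0+0+1+0+0+0+1+1+1 mod 2 = 0
Syndrome = 1100
Column i of H is the binary representation of i, so the syndrome is the binary index of the flipped bit.
Read s = 1100 with s[0] as LSB: 1·2^0 + 1·2^1 + 0·2^2 + 0·2^3 = 3.
Error is at bit position 3.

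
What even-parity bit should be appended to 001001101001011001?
Sum of data bits: 0+0+1+0+0+1+1+0+1+0+0+1+0+1+1+0+0+1 = 8.
8 mod 2 = 0, so parity bit = 0.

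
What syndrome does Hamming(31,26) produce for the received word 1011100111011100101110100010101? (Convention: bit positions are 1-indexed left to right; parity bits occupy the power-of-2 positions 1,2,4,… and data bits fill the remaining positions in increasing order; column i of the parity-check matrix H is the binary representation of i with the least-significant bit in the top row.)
Syndrome s = H · r^T (mod 2), r = 1011100111011100101110100010101:
  s[0] = (1010101010101010101010101010101)·(1011100111011100101110100010101) mod 2 = 1+0+1+0+1+0+0+0+1+0+0+0+1+0+0+0+1+0+1+0+1+0+1+0+0+0+1+0+1+0+1 mod 2 = 0
  s[1] = (0110011001100110011001100110011)·(1011100111011100101110100010101) mod 2 = 0+0+1+0+0+0+0+0+0+1+0+0+0+1+0+0+0+0+1+0+0+0+1+0+0+0+1+0+0+0+1 mod 2 = 1
  s[2] = (0001111000011110000111100001111)·(1011100111011100101110100010101) mod 2 = 0+0+0+1+1+0+0+0+0+0+0+1+1+1+0+0+0+0+0+1+1+0+1+0+0+0+0+0+1+0+1 mod 2 = 0
  s[3] = (0000000111111110000000011111111)·(1011100111011100101110100010101) mod 2 = 0+0+0+0+0+0+0+1+1+1+0+1+1+1+0+0+0+0+0+0+0+0+0+0+0+0+1+0+1+0+1 mod 2 = 1
  s[4] = (0000000000000001111111111111111)·(1011100111011100101110100010101) mod 2 = 0+0+0+0+0+0+0+0+0+0+0+0+0+0+0+0+1+0+1+1+1+0+1+0+0+0+1+0+1+0+1 mod 2 = 0
Syndrome = 01010
Non-zero syndrome: error at position 10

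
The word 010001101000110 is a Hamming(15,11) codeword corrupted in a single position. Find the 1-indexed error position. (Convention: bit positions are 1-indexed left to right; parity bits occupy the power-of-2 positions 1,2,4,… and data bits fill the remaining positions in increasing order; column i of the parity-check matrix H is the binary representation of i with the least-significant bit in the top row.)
Syndrome s = H · r^T (mod 2), r = 010001101000110:
  s[0] = (101010101010101)·(010001101000110) mod 2 = 0+0+0+0+0+0+1+0+1+0+0+0+1+0+0 mod 2 = 1
  s[1] = (011001100110011)·(010001101000110) mod 2 = 0+1+0+0+0+1+1+0+0+0+0+0+0+1+0 mod 2 = 0
  s[2] = (000111100001111)·(010001101000110) mod 2 = 0+0+0+0+0+1+1+0+0+0+0+0+1+1+0 mod 2 = 0
  s[3] = (000000011111111)·(010001101000110) mod 2 = 0+0+0+0+0+0+0+0+1+0+0+0+1+1+0 mod 2 = 1
Syndrome = 1001
Column i of H is the binary representation of i, so the syndrome is the binary index of the flipped bit.
Read s = 1001 with s[0] as LSB: 1·2^0 + 0·2^1 + 0·2^2 + 1·2^3 = 9.
Error is at bit position 9.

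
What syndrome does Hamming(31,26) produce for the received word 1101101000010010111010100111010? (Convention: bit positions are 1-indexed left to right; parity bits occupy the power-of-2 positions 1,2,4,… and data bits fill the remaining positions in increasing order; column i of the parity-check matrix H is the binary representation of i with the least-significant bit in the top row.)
Syndrome s = H · r^T (mod 2), r = 1101101000010010111010100111010:
  s[0] = (1010101010101010101010101010101)·(1101101000010010111010100111010) mod 2 = 1+0+0+0+1+0+1+0+0+0+0+0+0+0+1+0+1+0+1+0+1+0+1+0+0+0+1+0+0+0+0 mod 2 = 1
  s[1] = (0110011001100110011001100110011)·(1101101000010010111010100111010) mod 2 = 0+1+0+0+0+0+1+0+0+0+0+0+0+0+1+0+0+1+1+0+0+0+1+0+0+1+1+0+0+1+0 mod 2 = 1
  s[2] = (0001111000011110000111100001111)·(1101101000010010111010100111010) mod 2 = 0+0+0+1+1+0+1+0+0+0+0+1+0+0+1+0+0+0+0+0+1+0+1+0+0+0+0+1+0+1+0 mod 2 = 1
  s[3] = (0000000111111110000000011111111)·(1101101000010010111010100111010) mod 2 = 0+0+0+0+0+0+0+0+0+0+0+1+0+0+1+0+0+0+0+0+0+0+0+0+0+1+1+1+0+1+0 mod 2 = 0
  s[4] = (0000000000000001111111111111111)·(1101101000010010111010100111010) mod 2 = 0+0+0+0+0+0+0+0+0+0+0+0+0+0+0+0+1+1+1+0+1+0+1+0+0+1+1+1+0+1+0 mod 2 = 1
Syndrome = 11101
Non-zero syndrome: error at position 23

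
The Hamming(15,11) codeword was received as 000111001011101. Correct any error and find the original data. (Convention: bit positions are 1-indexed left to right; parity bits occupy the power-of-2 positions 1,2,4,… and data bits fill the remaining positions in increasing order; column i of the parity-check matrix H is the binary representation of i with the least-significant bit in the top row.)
Syndrome s = H · r^T (mod 2), r = 000111001011101:
  s[0] = (101010101010101)·(000111001011101) mod 2 = 0+0+0+0+1+0+0+0+1+0+1+0+1+0+1 mod 2 = 1
  s[1] = (011001100110011)·(000111001011101) mod 2 = 0+0+0+0+0+1+0+0+0+0+1+0+0+0+1 mod 2 = 1
  s[2] = (000111100001111)·(000111001011101) mod 2 = 0+0+0+1+1+1+0+0+0+0+0+1+1+0+1 mod 2 = 0
  s[3] = (000000011111111)·(000111001011101) mod 2 = 0+0+0+0+0+0+0+0+1+0+1+1+1+0+1 mod 2 = 1
Syndrome = 1101
Column 11 of H equals this syndrome → error at bit 11 (1-indexed).
Flip bit 11: 000111001011101 → 000111001001101
Extract data bits at positions {3,5,6,7,9,10,11,12,13,14,15}: 01101001101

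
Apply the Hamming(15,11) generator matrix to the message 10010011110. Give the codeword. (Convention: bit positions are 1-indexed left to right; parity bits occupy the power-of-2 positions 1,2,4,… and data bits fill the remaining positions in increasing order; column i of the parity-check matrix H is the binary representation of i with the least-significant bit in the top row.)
Codeword c = d · G (mod 2), d = 10010011110:
  c[0] = d·G[:,0] = (10010011110)·(11011010101) mod 2 = 1+0+0+1+0+0+1+0+1+0+0 mod 2 = 0
  c[1] = d·G[:,1] = (10010011110)·(10110110011) mod 2 = 1+0+0+1+0+0+1+0+0+1+0 mod 2 = 0
  c[2] = d·G[:,2] = (10010011110)·(10000000000) mod 2 = 1+0+0+0+0+0+0+0+0+0+0 mod 2 = 1
  c[3] = d·G[:,3] = (10010011110)·(01110001111) mod 2 = 0+0+0+1+0+0+0+1+1+1+0 mod 2 = 0
  c[4] = d·G[:,4] = (10010011110)·(01000000000) mod 2 = 0+0+0+0+0+0+0+0+0+0+0 mod 2 = 0
  c[5] = d·G[:,5] = (10010011110)·(00100000000) mod 2 = 0+0+0+0+0+0+0+0+0+0+0 mod 2 = 0
  c[6] = d·G[:,6] = (10010011110)·(00010000000) mod 2 = 0+0+0+1+0+0+0+0+0+0+0 mod 2 = 1
  c[7] = d·G[:,7] = (10010011110)·(00001111111) mod 2 = 0+0+0+0+0+0+1+1+1+1+0 mod 2 = 0
  c[8] = d·G[:,8] = (10010011110)·(00001000000) mod 2 = 0+0+0+0+0+0+0+0+0+0+0 mod 2 = 0
  c[9] = d·G[:,9] = (10010011110)·(00000100000) mod 2 = 0+0+0+0+0+0+0+0+0+0+0 mod 2 = 0
  c[10] = d·G[:,10] = (10010011110)·(00000010000) mod 2 = 0+0+0+0+0+0+1+0+0+0+0 mod 2 = 1
  c[11] = d·G[:,11] = (10010011110)·(00000001000) mod 2 = 0+0+0+0+0+0+0+1+0+0+0 mod 2 = 1
  c[12] = d·G[:,12] = (10010011110)·(00000000100) mod 2 = 0+0+0+0+0+0+0+0+1+0+0 mod 2 = 1
  c[13] = d·G[:,13] = (10010011110)·(00000000010) mod 2 = 0+0+0+0+0+0+0+0+0+1+0 mod 2 = 1
  c[14] = d·G[:,14] = (10010011110)·(00000000001) mod 2 = 0+0+0+0+0+0+0+0+0+0+0 mod 2 = 0
Codeword = 001000100011110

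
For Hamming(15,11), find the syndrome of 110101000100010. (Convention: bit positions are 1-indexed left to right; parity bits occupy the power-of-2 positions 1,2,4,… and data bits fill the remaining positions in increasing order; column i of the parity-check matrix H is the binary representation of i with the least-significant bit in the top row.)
Syndrome s = H · r^T (mod 2), r = 110101000100010:
  s[0] = (101010101010101)·(110101000100010) mod 2 = 1+0+0+0+0+0+0+0+0+0+0+0+0+0+0 mod 2 = 1
  s[1] = (011001100110011)·(110101000100010) mod 2 = 0+1+0+0+0+1+0+0+0+1+0+0+0+1+0 mod 2 = 0
  s[2] = (000111100001111)·(110101000100010) mod 2 = 0+0+0+1+0+1+0+0+0+0+0+0+0+1+0 mod 2 = 1
  s[3] = (000000011111111)·(110101000100010) mod 2 = 0+0+0+0+0+0+0+0+0+1+0+0+0+1+0 mod 2 = 0
Syndrome = 1010
Non-zero syndrome: error at position 5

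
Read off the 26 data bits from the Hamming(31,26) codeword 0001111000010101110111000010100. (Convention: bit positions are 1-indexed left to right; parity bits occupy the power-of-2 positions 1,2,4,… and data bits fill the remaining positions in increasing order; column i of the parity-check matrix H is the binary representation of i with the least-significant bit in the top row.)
Parity bits occupy power-of-2 positions; data bits are at positions {3,5,6,7,9,10,11,12,13,14,15,17,18,19,20,21,22,23,24,25,26,27,28,29,30,31} (1-indexed).
Extract: c[3]=0 c[5]=1 c[6]=1 c[7]=1 c[9]=0 c[10]=0 c[11]=0 c[12]=1 c[13]=0 c[14]=1 c[15]=0 c[17]=1 c[18]=1 c[19]=0 c[20]=1 c[21]=1 c[22]=1 c[23]=0 c[24]=0 c[25]=0 c[26]=0 c[27]=1 c[28]=0 c[29]=1 c[30]=0 c[31]=0
Data = 01110001010110111000010100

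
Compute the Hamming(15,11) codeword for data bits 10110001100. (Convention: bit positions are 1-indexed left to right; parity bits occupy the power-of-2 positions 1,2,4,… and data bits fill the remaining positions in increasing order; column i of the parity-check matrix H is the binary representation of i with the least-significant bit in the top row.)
Codeword c = d · G (mod 2), d = 10110001100:
  c[0] = d·G[:,0] = (10110001100)·(11011010101) mod 2 = 1+0+0+1+0+0+0+0+1+0+0 mod 2 = 1
  c[1] = d·G[:,1] = (10110001100)·(10110110011) mod 2 = 1+0+1+1+0+0+0+0+0+0+0 mod 2 = 1
  c[2] = d·G[:,2] = (10110001100)·(10000000000) mod 2 = 1+0+0+0+0+0+0+0+0+0+0 mod 2 = 1
  c[3] = d·G[:,3] = (10110001100)·(01110001111) mod 2 = 0+0+1+1+0+0+0+1+1+0+0 mod 2 = 0
  c[4] = d·G[:,4] = (10110001100)·(01000000000) mod 2 = 0+0+0+0+0+0+0+0+0+0+0 mod 2 = 0
  c[5] = d·G[:,5] = (10110001100)·(00100000000) mod 2 = 0+0+1+0+0+0+0+0+0+0+0 mod 2 = 1
  c[6] = d·G[:,6] = (10110001100)·(00010000000) mod 2 = 0+0+0+1+0+0+0+0+0+0+0 mod 2 = 1
  c[7] = d·G[:,7] = (10110001100)·(00001111111) mod 2 = 0+0+0+0+0+0+0+1+1+0+0 mod 2 = 0
  c[8] = d·G[:,8] = (10110001100)·(00001000000) mod 2 = 0+0+0+0+0+0+0+0+0+0+0 mod 2 = 0
  c[9] = d·G[:,9] = (10110001100)·(00000100000) mod 2 = 0+0+0+0+0+0+0+0+0+0+0 mod 2 = 0
  c[10] = d·G[:,10] = (10110001100)·(00000010000) mod 2 = 0+0+0+0+0+0+0+0+0+0+0 mod 2 = 0
  c[11] = d·G[:,11] = (10110001100)·(00000001000) mod 2 = 0+0+0+0+0+0+0+1+0+0+0 mod 2 = 1
  c[12] = d·G[:,12] = (10110001100)·(00000000100) mod 2 = 0+0+0+0+0+0+0+0+1+0+0 mod 2 = 1
  c[13] = d·G[:,13] = (10110001100)·(00000000010) mod 2 = 0+0+0+0+0+0+0+0+0+0+0 mod 2 = 0
  c[14] = d·G[:,14] = (10110001100)·(00000000001) mod 2 = 0+0+0+0+0+0+0+0+0+0+0 mod 2 = 0
Codeword = 111001100001100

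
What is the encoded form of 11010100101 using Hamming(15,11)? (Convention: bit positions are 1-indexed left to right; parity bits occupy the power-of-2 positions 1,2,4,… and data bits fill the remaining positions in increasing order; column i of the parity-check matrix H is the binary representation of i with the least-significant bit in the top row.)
Codeword c = d · G (mod 2), d = 11010100101:
  c[0] = d·G[:,0] = (11010100101)·(11011010101) mod 2 = 1+1+0+1+0+0+0+0+1+0+1 mod 2 = 1
  c[1] = d·G[:,1] = (11010100101)·(10110110011) mod 2 = 1+0+0+1+0+1+0+0+0+0+1 mod 2 = 0
  c[2] = d·G[:,2] = (11010100101)·(10000000000) mod 2 = 1+0+0+0+0+0+0+0+0+0+0 mod 2 = 1
  c[3] = d·G[:,3] = (11010100101)·(01110001111) mod 2 = 0+1+0+1+0+0+0+0+1+0+1 mod 2 = 0
  c[4] = d·G[:,4] = (11010100101)·(01000000000) mod 2 = 0+1+0+0+0+0+0+0+0+0+0 mod 2 = 1
  c[5] = d·G[:,5] = (11010100101)·(00100000000) mod 2 = 0+0+0+0+0+0+0+0+0+0+0 mod 2 = 0
  c[6] = d·G[:,6] = (11010100101)·(00010000000) mod 2 = 0+0+0+1+0+0+0+0+0+0+0 mod 2 = 1
  c[7] = d·G[:,7] = (11010100101)·(00001111111) mod 2 = 0+0+0+0+0+1+0+0+1+0+1 mod 2 = 1
  c[8] = d·G[:,8] = (11010100101)·(00001000000) mod 2 = 0+0+0+0+0+0+0+0+0+0+0 mod 2 = 0
  c[9] = d·G[:,9] = (11010100101)·(00000100000) mod 2 = 0+0+0+0+0+1+0+0+0+0+0 mod 2 = 1
  c[10] = d·G[:,10] = (11010100101)·(00000010000) mod 2 = 0+0+0+0+0+0+0+0+0+0+0 mod 2 = 0
  c[11] = d·G[:,11] = (11010100101)·(00000001000) mod 2 = 0+0+0+0+0+0+0+0+0+0+0 mod 2 = 0
  c[12] = d·G[:,12] = (11010100101)·(00000000100) mod 2 = 0+0+0+0+0+0+0+0+1+0+0 mod 2 = 1
  c[13] = d·G[:,13] = (11010100101)·(00000000010) mod 2 = 0+0+0+0+0+0+0+0+0+0+0 mod 2 = 0
  c[14] = d·G[:,14] = (11010100101)·(00000000001) mod 2 = 0+0+0+0+0+0+0+0+0+0+1 mod 2 = 1
Codeword = 101010110100101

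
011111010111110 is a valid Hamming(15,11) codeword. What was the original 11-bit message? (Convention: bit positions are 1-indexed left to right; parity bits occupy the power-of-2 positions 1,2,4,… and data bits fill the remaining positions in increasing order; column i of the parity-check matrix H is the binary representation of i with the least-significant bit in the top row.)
Parity bits occupy power-of-2 positions; data bits are at positions {3,5,6,7,9,10,11,12,13,14,15} (1-indexed).
Extract: c[3]=1 c[5]=1 c[6]=1 c[7]=0 c[9]=0 c[10]=1 c[11]=1 c[12]=1 c[13]=1 c[14]=1 c[15]=0
Data = 11100111110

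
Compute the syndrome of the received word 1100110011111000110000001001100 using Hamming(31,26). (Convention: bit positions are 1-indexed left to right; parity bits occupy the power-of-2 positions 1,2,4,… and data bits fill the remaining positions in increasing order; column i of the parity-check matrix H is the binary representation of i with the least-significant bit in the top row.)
Syndrome s = H · r^T (mod 2), r = 1100110011111000110000001001100:
  s[0] = (1010101010101010101010101010101)·(1100110011111000110000001001100) mod 2 = 1+0+0+0+1+0+0+0+1+0+1+0+1+0+0+0+1+0+0+0+0+0+0+0+1+0+0+0+1+0+0 mod 2 = 0
  s[1] = (0110011001100110011001100110011)·(1100110011111000110000001001100) mod 2 = 0+1+0+0+0+1+0+0+0+1+1+0+0+0+0+0+0+1+0+0+0+0+0+0+0+0+0+0+0+0+0 mod 2 = 1
  s[2] = (0001111000011110000111100001111)·(1100110011111000110000001001100) mod 2 = 0+0+0+0+1+1+0+0+0+0+0+1+1+0+0+0+0+0+0+0+0+0+0+0+0+0+0+1+1+0+0 mod 2 = 0
  s[3] = (0000000111111110000000011111111)·(1100110011111000110000001001100) mod 2 = 0+0+0+0+0+0+0+0+1+1+1+1+1+0+0+0+0+0+0+0+0+0+0+0+1+0+0+1+1+0+0 mod 2 = 0
  s[4] = (0000000000000001111111111111111)·(1100110011111000110000001001100) mod 2 = 0+0+0+0+0+0+0+0+0+0+0+0+0+0+0+0+1+1+0+0+0+0+0+0+1+0+0+1+1+0+0 mod 2 = 1
Syndrome = 01001
Non-zero syndrome: error at position 18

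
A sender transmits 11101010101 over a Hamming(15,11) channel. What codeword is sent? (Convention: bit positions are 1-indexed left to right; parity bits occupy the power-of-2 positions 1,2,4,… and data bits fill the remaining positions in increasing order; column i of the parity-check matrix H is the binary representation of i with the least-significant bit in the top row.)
Codeword c = d · G (mod 2), d = 11101010101:
  c[0] = d·G[:,0] = (11101010101)·(11011010101) mod 2 = 1+1+0+0+1+0+1+0+1+0+1 mod 2 = 0
  c[1] = d·G[:,1] = (11101010101)·(10110110011) mod 2 = 1+0+1+0+0+0+1+0+0+0+1 mod 2 = 0
  c[2] = d·G[:,2] = (11101010101)·(10000000000) mod 2 = 1+0+0+0+0+0+0+0+0+0+0 mod 2 = 1
  c[3] = d·G[:,3] = (11101010101)·(01110001111) mod 2 = 0+1+1+0+0+0+0+0+1+0+1 mod 2 = 0
  c[4] = d·G[:,4] = (11101010101)·(01000000000) mod 2 = 0+1+0+0+0+0+0+0+0+0+0 mod 2 = 1
  c[5] = d·G[:,5] = (11101010101)·(00100000000) mod 2 = 0+0+1+0+0+0+0+0+0+0+0 mod 2 = 1
  c[6] = d·G[:,6] = (11101010101)·(00010000000) mod 2 = 0+0+0+0+0+0+0+0+0+0+0 mod 2 = 0
  c[7] = d·G[:,7] = (11101010101)·(00001111111) mod 2 = 0+0+0+0+1+0+1+0+1+0+1 mod 2 = 0
  c[8] = d·G[:,8] = (11101010101)·(00001000000) mod 2 = 0+0+0+0+1+0+0+0+0+0+0 mod 2 = 1
  c[9] = d·G[:,9] = (11101010101)·(00000100000) mod 2 = 0+0+0+0+0+0+0+0+0+0+0 mod 2 = 0
  c[10] = d·G[:,10] = (11101010101)·(00000010000) mod 2 = 0+0+0+0+0+0+1+0+0+0+0 mod 2 = 1
  c[11] = d·G[:,11] = (11101010101)·(00000001000) mod 2 = 0+0+0+0+0+0+0+0+0+0+0 mod 2 = 0
  c[12] = d·G[:,12] = (11101010101)·(00000000100) mod 2 = 0+0+0+0+0+0+0+0+1+0+0 mod 2 = 1
  c[13] = d·G[:,13] = (11101010101)·(00000000010) mod 2 = 0+0+0+0+0+0+0+0+0+0+0 mod 2 = 0
  c[14] = d·G[:,14] = (11101010101)·(00000000001) mod 2 = 0+0+0+0+0+0+0+0+0+0+1 mod 2 = 1
Codeword = 001011001010101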